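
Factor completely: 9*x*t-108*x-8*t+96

Group as (9*x*t-108*x) + (-8*t+96) = 9*x*(t-12) - 8*(t-12).
Both groups share the factor (t-12).

(9*x-8)*(t-12)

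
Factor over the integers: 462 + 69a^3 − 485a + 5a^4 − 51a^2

(5a − 11)(a + 14)(a + 3)(a − 1)

Testing divisors of the constant over divisors of the leading coefficient, a = 11/5 is a root, so (5a − 11) divides it; the quotient is a^3 + 16a^2 + 25a − 42.
Next, a = −14 is a root, so (a + 14) divides it; the quotient is a^2 + 2a − 3.
The remaining quadratic factors as (a + 3)(a − 1).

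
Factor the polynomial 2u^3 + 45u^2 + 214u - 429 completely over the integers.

Among the possible rational roots, u = 3/2 is a root, giving the factor (2u - 3) and quotient u^2 + 24u + 143.
The remaining quadratic factors as (u + 13)(u + 11).

(2u - 3)(u + 11)(u + 13)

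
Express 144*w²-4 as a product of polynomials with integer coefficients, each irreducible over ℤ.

Pull out the common factor 4; 36*w²-1 is a difference of squares.

4*(6*w+1)*(6*w-1)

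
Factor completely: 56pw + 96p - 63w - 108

(7w + 12)(8p - 9)

Group as (56pw + 96p) + (-63w - 108) = 8p(7w + 12) - 9(7w + 12).
Both groups share the factor (7w + 12).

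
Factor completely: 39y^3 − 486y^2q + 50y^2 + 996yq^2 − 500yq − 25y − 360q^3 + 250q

(y − 10q)(13y − 6q − 5)(3y − 6q + 5)

Group: 13y(3y^2 − 36yq + 5y + 60q^2 − 50q) + (−6q − 5)(3y^2 − 36yq + 5y + 60q^2 − 50q); both groups contain (3y^2 − 36yq + 5y + 60q^2 − 50q), so (13y − 6q − 5) is a factor with cofactor 3y^2 − 36yq + 5y + 60q^2 − 50q.
The cofactor groups again: 3y^2 − 36yq + 5y + 60q^2 − 50q = y(3y − 6q + 5) − 10q(3y − 6q + 5); both groups contain (3y − 6q + 5), giving (y − 10q)(3y − 6q + 5).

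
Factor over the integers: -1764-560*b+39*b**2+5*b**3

(5*b+14)*(b+14)*(b-9)

By the rational root theorem, b = 9 is a root, so (b-9) is a factor; dividing leaves 5*b**2+84*b+196.
The remaining quadratic factors as (b+14)(5*b+14).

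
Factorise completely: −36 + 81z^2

Pull out the common factor 9; 9z^2 − 4 is a difference of squares.

9(3z + 2)(3z − 2)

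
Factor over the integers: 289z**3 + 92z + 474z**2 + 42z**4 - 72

(2z + 9)(3z + 2)(7z - 2)(z + 2)

Testing divisors of the constant over divisors of the leading coefficient, z = -2/3 is a root, giving the factor (3z + 2) and quotient 14z**3 + 87z**2 + 100z - 36.
Next, z = -9/2 is a root, so (2z + 9) is a factor; dividing leaves 7z**2 + 12z - 4.
The remaining quadratic factors as (7z - 2)(z + 2).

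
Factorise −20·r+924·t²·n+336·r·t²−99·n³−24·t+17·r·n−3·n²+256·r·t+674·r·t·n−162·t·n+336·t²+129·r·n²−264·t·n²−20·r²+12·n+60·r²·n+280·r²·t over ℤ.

(5·r+6·t−3·n)·(4·r+11·n+4)·(14·t+3·n−1)

Group: 5·r·(56·r·t+12·r·n−4·r+154·t·n+56·t+33·n²+n−4) + (6·t−3·n)·(56·r·t+12·r·n−4·r+154·t·n+56·t+33·n²+n−4); both groups contain (56·r·t+12·r·n−4·r+154·t·n+56·t+33·n²+n−4), so (5·r+6·t−3·n) is a factor with cofactor 56·r·t+12·r·n−4·r+154·t·n+56·t+33·n²+n−4.
The cofactor groups again: 56·r·t+12·r·n−4·r+154·t·n+56·t+33·n²+n−4 = 14·t·(4·r+11·n+4) + (3·n−1)·(4·r+11·n+4); both groups contain (4·r+11·n+4), giving (14·t+3·n−1)·(4·r+11·n+4).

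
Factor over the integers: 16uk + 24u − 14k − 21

Group as (16uk + 24u) + (−14k − 21) = 8u(2k + 3) − 7(2k + 3).
Both groups share the factor (2k + 3).

(2k + 3)(8u − 7)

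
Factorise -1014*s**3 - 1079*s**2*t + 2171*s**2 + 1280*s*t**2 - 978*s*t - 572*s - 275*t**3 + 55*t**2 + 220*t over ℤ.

Group: 6*s*(-169*s**2 + 130*s*t + 52*s - 25*t**2 - 20*t) + (11*t - 11)*(-169*s**2 + 130*s*t + 52*s - 25*t**2 - 20*t); both groups contain (-169*s**2 + 130*s*t + 52*s - 25*t**2 - 20*t), so (6*s + 11*t - 11) is a factor with cofactor -169*s**2 + 130*s*t + 52*s - 25*t**2 - 20*t.
The cofactor groups again: -169*s**2 + 130*s*t + 52*s - 25*t**2 - 20*t = -13*s*(13*s - 5*t - 4) + 5*t*(13*s - 5*t - 4); both groups contain (13*s - 5*t - 4), giving -(13*s - 5*t)*(13*s - 5*t - 4).

-(13*s - 5*t)*(13*s - 5*t - 4)*(6*s + 11*t - 11)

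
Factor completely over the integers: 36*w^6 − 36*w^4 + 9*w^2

9*w^2*(2*w^2 − 1)^2

Every term has a factor of 9*w^2; factoring it out leaves 4*w^4 − 4*w^2 + 1.
Recognize a perfect-square trinomial with the parts 1 and 2*w^2.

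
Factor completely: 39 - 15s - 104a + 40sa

Group as (40sa - 15s) + (-104a + 39) = 5s(8a - 3) - 13(8a - 3).
Both groups share the factor (8a - 3).

(5s - 13)(8a - 3)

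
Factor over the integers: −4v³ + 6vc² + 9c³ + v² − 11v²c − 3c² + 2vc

−(v − c)(4v + 3c − 1)(v + 3c)

Group: v(−4v² − 15vc + v − 9c² + 3c) − c(−4v² − 15vc + v − 9c² + 3c); both groups contain (−4v² − 15vc + v − 9c² + 3c), so (v − c) is a factor with cofactor −4v² − 15vc + v − 9c² + 3c.
The cofactor groups again: −4v² − 15vc + v − 9c² + 3c = −v(4v + 3c − 1) − 3c(4v + 3c − 1); both groups contain (4v + 3c − 1), giving −(v + 3c)(4v + 3c − 1).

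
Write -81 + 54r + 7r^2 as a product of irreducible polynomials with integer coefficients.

Need a pair with product 7·(-81) = -567 and sum 54: that's -9 and 63.
Split the middle term: 7r^2 - 9r + 63r - 81 = r(7r - 9) + 9(7r - 9).

(7r - 9)(r + 9)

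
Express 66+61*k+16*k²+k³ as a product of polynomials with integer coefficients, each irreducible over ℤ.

(k+11)*(k+2)*(k+3)

Among the possible rational roots, k = −11 is a root, so (k+11) is a factor; dividing leaves k²+5*k+6.
The remaining quadratic factors as (k+3)(k+2).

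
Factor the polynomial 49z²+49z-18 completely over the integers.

(7z+9)(7z-2)

Need a pair with product 49·(-18) = -882 and sum 49: that's -14 and 63.
Split the middle term: 49z²-14z + 63z-18 = 7z(7z-2) + 9(7z-2).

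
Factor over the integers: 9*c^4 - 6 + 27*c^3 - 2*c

Group as (9*c^4 - 2*c) + (27*c^3 - 6) = c*(9*c^3 - 2) + 3*(9*c^3 - 2).
Both groups share the factor (9*c^3 - 2).

(c + 3)*(9*c^3 - 2)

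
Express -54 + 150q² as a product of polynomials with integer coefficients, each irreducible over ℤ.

Every term has a factor of 6. Then 25q² - 9 = (5q)² − (3)².

6(5q + 3)(5q - 3)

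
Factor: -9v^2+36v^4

Every term has a factor of 9v^2. Then 4v^2-1 = (2v)² − (1)².

9v^2(2v+1)(2v-1)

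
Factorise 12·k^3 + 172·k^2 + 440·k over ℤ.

Pull out the common factor 4·k, then factor the remaining trinomial.

4·k·(3·k + 10)·(k + 11)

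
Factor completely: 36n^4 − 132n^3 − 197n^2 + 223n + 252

Testing divisors of the constant over divisors of the leading coefficient, n = −7/6 is a root, so (6n + 7) divides it; the quotient is 6n^3 − 29n^2 + n + 36.
Then n = −1 is a root, so (n + 1) is a factor; dividing leaves 6n^2 − 35n + 36.
The remaining quadratic factors as (2n − 9)(3n − 4).

(2n − 9)(3n − 4)(6n + 7)(n + 1)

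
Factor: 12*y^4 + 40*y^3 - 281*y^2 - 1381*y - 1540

(2*y + 5)*(2*y - 11)*(3*y + 7)*(y + 4)

By the rational root theorem, y = -7/3 is a root, giving the factor (3*y + 7) and quotient 4*y^3 + 4*y^2 - 103*y - 220.
Then y = 11/2 is a root, so (2*y - 11) is a factor; dividing leaves 2*y^2 + 13*y + 20.
The remaining quadratic factors as (y + 4)(2*y + 5).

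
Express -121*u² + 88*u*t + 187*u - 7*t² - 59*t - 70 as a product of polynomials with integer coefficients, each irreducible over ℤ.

Group: -11*u*(11*u - t - 7) + (7*t + 10)*(11*u - t - 7); both groups contain (11*u - t - 7).

-(11*u - 7*t - 10)*(11*u - t - 7)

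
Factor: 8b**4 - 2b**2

Factor out 2b**2, leaving 4b**2 - 1, which is a difference of two squares.

2b**2(2b + 1)(2b - 1)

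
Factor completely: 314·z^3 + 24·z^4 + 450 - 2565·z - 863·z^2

(4·z - 15)·(6·z - 1)·(z + 15)·(z + 2)

By the rational root theorem, z = -15 is a root, so (z + 15) divides it; the quotient is 24·z^3 - 46·z^2 - 173·z + 30.
Next, z = 15/4 is a root, so (4·z - 15) is a factor; dividing leaves 6·z^2 + 11·z - 2.
The remaining quadratic factors as (z + 2)(6·z - 1).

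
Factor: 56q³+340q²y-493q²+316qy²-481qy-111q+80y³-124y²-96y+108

(7q+4y+4)(8q+4y-3)(q+5y-9)

Group: q(56q²+60qy+11q+16y²+4y-12) + (5y-9)(56q²+60qy+11q+16y²+4y-12); both groups contain (56q²+60qy+11q+16y²+4y-12), so (q+5y-9) is a factor with cofactor 56q²+60qy+11q+16y²+4y-12.
The cofactor groups again: 56q²+60qy+11q+16y²+4y-12 = 8q(7q+4y+4) + (4y-3)(7q+4y+4); both groups contain (7q+4y+4), giving (8q+4y-3)(7q+4y+4).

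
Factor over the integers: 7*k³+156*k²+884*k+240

Testing divisors of the constant over divisors of the leading coefficient, k = −2/7 is a root, giving the factor (7*k+2) and quotient k²+22*k+120.
The remaining quadratic factors as (k+12)(k+10).

(7*k+2)*(k+10)*(k+12)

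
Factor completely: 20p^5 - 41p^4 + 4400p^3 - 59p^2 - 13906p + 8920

Trying the rational-root candidates, p = -2 is a root, so (p + 2) is a factor; dividing leaves 20p^4 - 81p^3 + 4562p^2 - 9183p + 4460.
Then p = 4/5 is a root, so (5p - 4) is a factor; dividing leaves 4p^3 - 13p^2 + 902p - 1115.
Then p = 5/4 is a root, so (4p - 5) divides it; the quotient is p^2 - 2p + 223.
The quadratic p^2 - 2p + 223 has discriminant -888 < 0 and is irreducible over ℤ.

(4p - 5)(5p - 4)(p + 2)(p^2 - 2p + 223)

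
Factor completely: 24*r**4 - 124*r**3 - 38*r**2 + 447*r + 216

(2*r + 1)*(2*r + 3)*(2*r - 9)*(3*r - 8)

Among the possible rational roots, r = -1/2 is a root, giving the factor (2*r + 1) and quotient 12*r**3 - 68*r**2 + 15*r + 216.
Then r = 8/3 is a root, so (3*r - 8) is a factor; dividing leaves 4*r**2 - 12*r - 27.
The remaining quadratic factors as (2*r + 3)(2*r - 9).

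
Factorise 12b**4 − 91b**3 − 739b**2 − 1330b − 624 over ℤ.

(3b + 8)(4b + 3)(b + 2)(b − 13)

Among the possible rational roots, b = −2 is a root, giving the factor (b + 2) and quotient 12b**3 − 115b**2 − 509b − 312.
Next, b = 13 is a root, so (b − 13) is a factor; dividing leaves 12b**2 + 41b + 24.
The remaining quadratic factors as (4b + 3)(3b + 8).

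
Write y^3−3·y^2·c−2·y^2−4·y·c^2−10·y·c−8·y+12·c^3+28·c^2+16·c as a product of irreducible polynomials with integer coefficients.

Group: y·(y^2−y·c−2·y−6·c^2−14·c−8) − 2·c·(y^2−y·c−2·y−6·c^2−14·c−8); both groups contain (y^2−y·c−2·y−6·c^2−14·c−8), so (y−2·c) is a factor with cofactor y^2−y·c−2·y−6·c^2−14·c−8.
The cofactor groups again: y^2−y·c−2·y−6·c^2−14·c−8 = y·(y+2·c+2) + (−3·c−4)·(y+2·c+2); both groups contain (y+2·c+2), giving (y−3·c−4)·(y+2·c+2).

(y−2·c)·(y−3·c−4)·(y+2·c+2)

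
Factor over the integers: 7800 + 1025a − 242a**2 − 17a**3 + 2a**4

Testing divisors of the constant over divisors of the leading coefficient, a = −5 is a root, so (a + 5) divides it; the quotient is 2a**3 − 27a**2 − 107a + 1560.
Next, a = 13 is a root, giving the factor (a − 13) and quotient 2a**2 − a − 120.
The remaining quadratic factors as (a − 8)(2a + 15).

(2a + 15)(a + 5)(a − 13)(a − 8)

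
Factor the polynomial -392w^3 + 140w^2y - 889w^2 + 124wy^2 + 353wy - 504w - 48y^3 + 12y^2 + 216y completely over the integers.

Group: 7w(-56w^2 - 4wy - 127w + 16y^2 - 4y - 72) - 3y(-56w^2 - 4wy - 127w + 16y^2 - 4y - 72); both groups contain (-56w^2 - 4wy - 127w + 16y^2 - 4y - 72), so (7w - 3y) is a factor with cofactor -56w^2 - 4wy - 127w + 16y^2 - 4y - 72.
The cofactor groups again: -56w^2 - 4wy - 127w + 16y^2 - 4y - 72 = -8w(7w + 4y + 8) + (4y - 9)(7w + 4y + 8); both groups contain (7w + 4y + 8), giving -(8w - 4y + 9)(7w + 4y + 8).

-(7w + 4y + 8)(7w - 3y)(8w - 4y + 9)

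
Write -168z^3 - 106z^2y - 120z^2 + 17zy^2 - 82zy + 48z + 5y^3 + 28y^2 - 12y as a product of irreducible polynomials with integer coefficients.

Group: 6z(-28z^2 - 13zy + 8z + 5y^2 - 2y) + (y + 6)(-28z^2 - 13zy + 8z + 5y^2 - 2y); both groups contain (-28z^2 - 13zy + 8z + 5y^2 - 2y), so (6z + y + 6) is a factor with cofactor -28z^2 - 13zy + 8z + 5y^2 - 2y.
The cofactor groups again: -28z^2 - 13zy + 8z + 5y^2 - 2y = -4z(7z + 5y - 2) + y(7z + 5y - 2); both groups contain (7z + 5y - 2), giving -(4z - y)(7z + 5y - 2).

-(4z - y)(7z + 5y - 2)(6z + y + 6)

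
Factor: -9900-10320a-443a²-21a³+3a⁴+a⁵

(a+1)(a+10)(a-11)(a²+3a+90)

Testing divisors of the constant over divisors of the leading coefficient, a = -10 is a root, giving the factor (a+10) and quotient a⁴-7a³+49a²-933a-990.
Then a = 11 is a root, so (a-11) is a factor; dividing leaves a³+4a²+93a+90.
Continuing, a = -1 is a root, giving the factor (a+1) and quotient a²+3a+90.
The quadratic a²+3a+90 has discriminant -351 < 0 and is irreducible over ℤ.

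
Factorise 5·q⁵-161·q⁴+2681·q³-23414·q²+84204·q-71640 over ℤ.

Testing divisors of the constant over divisors of the leading coefficient, q = 10 is a root, so (q-10) divides it; the quotient is 5·q⁴-111·q³+1571·q²-7704·q+7164.
Then q = 6 is a root, giving the factor (q-6) and quotient 5·q³-81·q²+1085·q-1194.
Continuing, q = 6/5 is a root, giving the factor (5·q-6) and quotient q²-15·q+199.
The quadratic q²-15·q+199 has discriminant -571 < 0 and is irreducible over ℤ.

(5·q-6)·(q-10)·(q-6)·(q²-15·q+199)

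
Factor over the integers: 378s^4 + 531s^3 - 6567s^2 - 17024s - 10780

Among the possible rational roots, s = -10/3 is a root, so (3s + 10) divides it; the quotient is 126s^3 - 243s^2 - 1379s - 1078.
Continuing, s = -11/7 is a root, giving the factor (7s + 11) and quotient 18s^2 - 63s - 98.
The remaining quadratic factors as (3s - 14)(6s + 7).

(3s + 10)(3s - 14)(6s + 7)(7s + 11)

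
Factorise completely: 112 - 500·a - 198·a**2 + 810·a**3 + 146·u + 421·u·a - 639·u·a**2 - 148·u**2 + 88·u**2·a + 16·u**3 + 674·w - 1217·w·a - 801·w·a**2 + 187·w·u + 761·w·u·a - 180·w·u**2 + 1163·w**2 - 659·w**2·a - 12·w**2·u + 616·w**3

(11·w - u - 10·a + 8)·(7·w + 4·u - 9·a + 2)·(8·w - 4·u + 9·a + 7)

Group: 8·w·(77·w**2 + 37·w·u - 169·w·a + 78·w - 4·u**2 - 31·u·a + 30·u + 90·a**2 - 92·a + 16) + (-4·u + 9·a + 7)·(77·w**2 + 37·w·u - 169·w·a + 78·w - 4·u**2 - 31·u·a + 30·u + 90·a**2 - 92·a + 16); both groups contain (77·w**2 + 37·w·u - 169·w·a + 78·w - 4·u**2 - 31·u·a + 30·u + 90·a**2 - 92·a + 16), so (8·w - 4·u + 9·a + 7) is a factor with cofactor 77·w**2 + 37·w·u - 169·w·a + 78·w - 4·u**2 - 31·u·a + 30·u + 90·a**2 - 92·a + 16.
The cofactor groups again: 77·w**2 + 37·w·u - 169·w·a + 78·w - 4·u**2 - 31·u·a + 30·u + 90·a**2 - 92·a + 16 = 7·w·(11·w - u - 10·a + 8) + (4·u - 9·a + 2)·(11·w - u - 10·a + 8); both groups contain (11·w - u - 10·a + 8), giving (7·w + 4·u - 9·a + 2)·(11·w - u - 10·a + 8).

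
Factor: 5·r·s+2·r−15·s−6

Group as (5·r·s+2·r) + (−15·s−6) = r·(5·s+2) − 3·(5·s+2).
Both groups share the factor (5·s+2).

(5·s+2)·(r−3)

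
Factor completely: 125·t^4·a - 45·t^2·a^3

Every term has a factor of 5·t^2·a. Then 25·t^2 - 9·a^2 = (5·t)² − (3·a)².

5·a·t^2·(5·t - 3·a)·(5·t + 3·a)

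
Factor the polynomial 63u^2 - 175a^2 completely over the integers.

7(3u - 5a)(3u + 5a)

Every term has a factor of 7. Then 9u^2 - 25a^2 = (3u)² − (5a)².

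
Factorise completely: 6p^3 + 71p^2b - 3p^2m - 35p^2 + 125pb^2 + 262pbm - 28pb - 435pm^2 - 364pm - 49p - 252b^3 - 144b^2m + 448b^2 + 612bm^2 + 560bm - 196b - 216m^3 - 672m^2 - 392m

Group: 6p(p^2 + 13pb - pm - 7p + 36b^2 + 36bm - 28b - 72m^2 - 56m) + (-7b + 3m + 7)(p^2 + 13pb - pm - 7p + 36b^2 + 36bm - 28b - 72m^2 - 56m); both groups contain (p^2 + 13pb - pm - 7p + 36b^2 + 36bm - 28b - 72m^2 - 56m), so (6p - 7b + 3m + 7) is a factor with cofactor p^2 + 13pb - pm - 7p + 36b^2 + 36bm - 28b - 72m^2 - 56m.
The cofactor groups again: p^2 + 13pb - pm - 7p + 36b^2 + 36bm - 28b - 72m^2 - 56m = p(p + 4b + 8m) + (9b - 9m - 7)(p + 4b + 8m); both groups contain (p + 4b + 8m), giving (p + 9b - 9m - 7)(p + 4b + 8m).

(6p - 7b + 3m + 7)(p + 4b + 8m)(p + 9b - 9m - 7)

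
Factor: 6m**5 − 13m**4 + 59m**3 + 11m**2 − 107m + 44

(2m − 1)(3m + 4)(m − 1)(m**2 − 2m + 11)

By the rational root theorem, m = 1 is a root, so (m − 1) is a factor; dividing leaves 6m**4 − 7m**3 + 52m**2 + 63m − 44.
Continuing, m = 1/2 is a root, so (2m − 1) divides it; the quotient is 3m**3 − 2m**2 + 25m + 44.
Continuing, m = −4/3 is a root, giving the factor (3m + 4) and quotient m**2 − 2m + 11.
The quadratic m**2 − 2m + 11 has discriminant −40 < 0 and is irreducible over ℤ.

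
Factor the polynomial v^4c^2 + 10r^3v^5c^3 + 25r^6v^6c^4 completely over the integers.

c^2v^4(5r^3vc + 1)^2

Pull out the common factor v^4c^2, leaving 25r^6v^2c^2 + 10r^3vc + 1.
Recognize a perfect-square trinomial with the parts 5r^3vc and 1.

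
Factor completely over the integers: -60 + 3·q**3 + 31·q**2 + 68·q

(3·q - 2)·(q + 5)·(q + 6)

Testing divisors of the constant over divisors of the leading coefficient, q = -6 is a root, so (q + 6) is a factor; dividing leaves 3·q**2 + 13·q - 10.
The remaining quadratic factors as (3·q - 2)(q + 5).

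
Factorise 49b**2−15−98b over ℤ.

(7b+1)(7b−15)

Need a pair with product 49·(−15) = −735 and sum −98: that's −105 and 7.
Split the middle term: 49b**2−105b + 7b−15 = 7b(7b−15) + (7b−15).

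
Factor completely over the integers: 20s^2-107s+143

(4s-11)(5s-13)

Need a pair with product 20·143 = 2860 and sum -107: that's -55 and -52.
Split the middle term: 20s^2-55s - 52s+143 = 5s(4s-11) - 13(4s-11).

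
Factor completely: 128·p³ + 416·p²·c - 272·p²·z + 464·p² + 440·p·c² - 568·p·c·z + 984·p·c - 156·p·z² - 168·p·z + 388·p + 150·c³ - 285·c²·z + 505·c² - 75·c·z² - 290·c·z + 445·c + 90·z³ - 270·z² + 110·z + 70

(4·p + 5·c + 3·z + 1)·(4·p + 5·c - 10·z + 10)·(8·p + 6·c - 3·z + 7)

Group: 4·p·(32·p² + 64·p·c - 92·p·z + 108·p + 30·c² - 75·c·z + 95·c + 30·z² - 100·z + 70) + (5·c + 3·z + 1)·(32·p² + 64·p·c - 92·p·z + 108·p + 30·c² - 75·c·z + 95·c + 30·z² - 100·z + 70); both groups contain (32·p² + 64·p·c - 92·p·z + 108·p + 30·c² - 75·c·z + 95·c + 30·z² - 100·z + 70), so (4·p + 5·c + 3·z + 1) is a factor with cofactor 32·p² + 64·p·c - 92·p·z + 108·p + 30·c² - 75·c·z + 95·c + 30·z² - 100·z + 70.
The cofactor groups again: 32·p² + 64·p·c - 92·p·z + 108·p + 30·c² - 75·c·z + 95·c + 30·z² - 100·z + 70 = 4·p·(8·p + 6·c - 3·z + 7) + (5·c - 10·z + 10)·(8·p + 6·c - 3·z + 7); both groups contain (8·p + 6·c - 3·z + 7), giving (4·p + 5·c - 10·z + 10)·(8·p + 6·c - 3·z + 7).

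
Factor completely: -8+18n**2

2(3n+2)(3n-2)

Every term has a factor of 2. Then 9n**2-4 = (3n)² − (2)².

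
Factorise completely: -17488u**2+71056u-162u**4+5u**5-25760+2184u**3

By the rational root theorem, u = 2/5 is a root, giving the factor (5u-2) and quotient u**4-32u**3+424u**2-3328u+12880.
Next, u = 14 is a root, so (u-14) is a factor; dividing leaves u**3-18u**2+172u-920.
Continuing, u = 10 is a root, giving the factor (u-10) and quotient u**2-8u+92.
The quadratic u**2-8u+92 has discriminant -304 < 0 and is irreducible over ℤ.

(5u-2)(u-10)(u-14)(u**2-8u+92)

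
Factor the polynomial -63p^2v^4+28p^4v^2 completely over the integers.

7p^2v^2(2p+3v)(2p-3v)

Factor out 7p^2v^2, leaving 4p^2-9v^2, which is a difference of two squares.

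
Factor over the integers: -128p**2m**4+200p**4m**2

8m**2p**2(5p-4m)(5p+4m)

Pull out the common factor 8p**2m**2; 25p**2-16m**2 is a difference of squares.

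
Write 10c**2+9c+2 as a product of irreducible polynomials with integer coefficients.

Need a pair with product 10·2 = 20 and sum 9: that's 5 and 4.
Split the middle term: 10c**2+5c + 4c+2 = 5c(2c+1) + 2(2c+1).

(2c+1)(5c+2)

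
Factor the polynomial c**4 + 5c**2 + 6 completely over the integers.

(c**2 + 2)(c**2 + 3)

Substitute u = c**2 to get a quadratic in u, then factor.
c**2 + 2 is irreducible over ℤ (always positive, so no real roots).
c**2 + 3 is irreducible over ℤ (always positive, so no real roots).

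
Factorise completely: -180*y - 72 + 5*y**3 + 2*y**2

(5*y + 2)*(y + 6)*(y - 6)

By the rational root theorem, y = -6 is a root, so (y + 6) is a factor; dividing leaves 5*y**2 - 28*y - 12.
The remaining quadratic factors as (5*y + 2)(y - 6).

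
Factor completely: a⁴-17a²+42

Substitute u = a² to get a quadratic in u, then factor.
a²-14 is irreducible over ℤ (14 is not a perfect square).
a²-3 is irreducible over ℤ (3 is not a perfect square).

(a²-14)(a²-3)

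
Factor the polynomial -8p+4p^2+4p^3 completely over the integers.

Pull out the common factor 4p, then factor the remaining trinomial.

4p(p+2)(p-1)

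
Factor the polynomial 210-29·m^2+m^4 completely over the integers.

(m^2-14)·(m^2-15)

Substitute u = m^2 to get a quadratic in u, then factor.
m^2-14 is irreducible over ℤ (14 is not a perfect square).
m^2-15 is irreducible over ℤ (15 is not a perfect square).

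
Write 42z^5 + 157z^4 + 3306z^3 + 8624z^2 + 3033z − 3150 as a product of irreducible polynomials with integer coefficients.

Among the possible rational roots, z = 3/7 is a root, giving the factor (7z − 3) and quotient 6z^4 + 25z^3 + 483z^2 + 1439z + 1050.
Next, z = −7/6 is a root, so (6z + 7) divides it; the quotient is z^3 + 3z^2 + 77z + 150.
Continuing, z = −2 is a root, giving the factor (z + 2) and quotient z^2 + z + 75.
The quadratic z^2 + z + 75 has discriminant −299 < 0 and is irreducible over ℤ.

(6z + 7)(7z − 3)(z + 2)(z^2 + z + 75)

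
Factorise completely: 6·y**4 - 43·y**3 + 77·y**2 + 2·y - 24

Among the possible rational roots, y = 3 is a root, giving the factor (y - 3) and quotient 6·y**3 - 25·y**2 + 2·y + 8.
Next, y = 4 is a root, so (y - 4) is a factor; dividing leaves 6·y**2 - y - 2.
The remaining quadratic factors as (3·y - 2)(2·y + 1).

(2·y + 1)·(3·y - 2)·(y - 3)·(y - 4)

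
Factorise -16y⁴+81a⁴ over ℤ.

(3a+2y)(3a-2y)(9a²+4y²)

(3a)⁴ − (2y)⁴ = ((3a)² − (2y)²)((3a)² + (2y)²); the first factor splits again, the second (9a²+4y²) is irreducible.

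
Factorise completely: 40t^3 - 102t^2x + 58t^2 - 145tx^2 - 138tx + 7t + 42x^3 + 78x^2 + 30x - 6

(2t - 7x + 1)(4t - x - 1)(5t + 6x + 6)

Group: 4t(10t^2 - 23tx + 17t - 42x^2 - 36x + 6) + (-x - 1)(10t^2 - 23tx + 17t - 42x^2 - 36x + 6); both groups contain (10t^2 - 23tx + 17t - 42x^2 - 36x + 6), so (4t - x - 1) is a factor with cofactor 10t^2 - 23tx + 17t - 42x^2 - 36x + 6.
The cofactor groups again: 10t^2 - 23tx + 17t - 42x^2 - 36x + 6 = 2t(5t + 6x + 6) + (-7x + 1)(5t + 6x + 6); both groups contain (5t + 6x + 6), giving (2t - 7x + 1)(5t + 6x + 6).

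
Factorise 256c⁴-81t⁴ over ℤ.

(4c+3t)(4c-3t)(16c²+9t²)

Write as (16c²)² − (9t²)², then factor 16c²-9t² once more.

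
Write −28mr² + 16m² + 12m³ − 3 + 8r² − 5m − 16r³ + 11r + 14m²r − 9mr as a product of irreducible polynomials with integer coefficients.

(2m + 4r + 3)(2m + r − 1)(3m − 4r + 1)

Group: 2m(6m² + 4mr + 11m − 16r² − 8r + 3) + (r − 1)(6m² + 4mr + 11m − 16r² − 8r + 3); both groups contain (6m² + 4mr + 11m − 16r² − 8r + 3), so (2m + r − 1) is a factor with cofactor 6m² + 4mr + 11m − 16r² − 8r + 3.
The cofactor groups again: 6m² + 4mr + 11m − 16r² − 8r + 3 = 3m(2m + 4r + 3) + (−4r + 1)(2m + 4r + 3); both groups contain (2m + 4r + 3), giving (3m − 4r + 1)(2m + 4r + 3).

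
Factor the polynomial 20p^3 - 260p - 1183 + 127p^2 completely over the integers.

(4p - 13)(5p + 13)(p + 7)

Among the possible rational roots, p = -13/5 is a root, so (5p + 13) divides it; the quotient is 4p^2 + 15p - 91.
The remaining quadratic factors as (p + 7)(4p - 13).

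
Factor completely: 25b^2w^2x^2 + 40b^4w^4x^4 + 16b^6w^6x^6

b^2w^2x^2(4b^2w^2x^2 + 5)^2

Every term has a factor of b^2w^2x^2; factoring it out leaves 16b^4w^4x^4 + 40b^2w^2x^2 + 25.
Recognize a perfect-square trinomial with the parts 5 and 4b^2w^2x^2.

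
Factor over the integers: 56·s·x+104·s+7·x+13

(7·x+13)·(8·s+1)

Group as (56·s·x+104·s) + (7·x+13) = 8·s·(7·x+13) + (7·x+13).
Both groups share the factor (7·x+13).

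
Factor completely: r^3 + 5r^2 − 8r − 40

Group as (r^3 − 8r) + (5r^2 − 40) = r(r^2 − 8) + 5(r^2 − 8).
Both groups share the factor (r^2 − 8).

(r + 5)(r^2 − 8)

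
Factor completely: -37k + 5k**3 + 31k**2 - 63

By the rational root theorem, k = -7 is a root, giving the factor (k + 7) and quotient 5k**2 - 4k - 9.
The remaining quadratic factors as (k + 1)(5k - 9).

(5k - 9)(k + 1)(k + 7)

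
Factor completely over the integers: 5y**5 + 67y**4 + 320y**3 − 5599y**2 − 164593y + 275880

(5y − 8)(y + 15)(y − 11)(y**2 + 11y + 209)

Among the possible rational roots, y = −15 is a root, giving the factor (y + 15) and quotient 5y**4 − 8y**3 + 440y**2 − 12199y + 18392.
Next, y = 8/5 is a root, giving the factor (5y − 8) and quotient y**3 + 88y − 2299.
Continuing, y = 11 is a root, so (y − 11) divides it; the quotient is y**2 + 11y + 209.
The quadratic y**2 + 11y + 209 has discriminant −715 < 0 and is irreducible over ℤ.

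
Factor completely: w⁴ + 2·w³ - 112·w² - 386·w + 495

(w + 5)·(w + 9)·(w - 1)·(w - 11)

Among the possible rational roots, w = -9 is a root, giving the factor (w + 9) and quotient w³ - 7·w² - 49·w + 55.
Continuing, w = 11 is a root, giving the factor (w - 11) and quotient w² + 4·w - 5.
The remaining quadratic factors as (w + 5)(w - 1).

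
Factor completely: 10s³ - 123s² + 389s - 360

Among the possible rational roots, s = 8 is a root, giving the factor (s - 8) and quotient 10s² - 43s + 45.
The remaining quadratic factors as (5s - 9)(2s - 5).

(2s - 5)(5s - 9)(s - 8)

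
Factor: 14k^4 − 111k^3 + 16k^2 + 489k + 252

(2k + 3)(7k + 4)(k − 3)(k − 7)

Trying the rational-root candidates, k = 7 is a root, so (k − 7) is a factor; dividing leaves 14k^3 − 13k^2 − 75k − 36.
Next, k = −4/7 is a root, so (7k + 4) is a factor; dividing leaves 2k^2 − 3k − 9.
The remaining quadratic factors as (k − 3)(2k + 3).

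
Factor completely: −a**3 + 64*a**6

Every term has a factor of a**3; factoring it out leaves 64*a**3 − 1.
Recognize a difference of cubes with the parts 4*a and 1.

a**3*(4*a − 1)*(16*a**2 + 4*a + 1)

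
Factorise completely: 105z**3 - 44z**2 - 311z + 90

Testing divisors of the constant over divisors of the leading coefficient, z = -5/3 is a root, so (3z + 5) divides it; the quotient is 35z**2 - 73z + 18.
The remaining quadratic factors as (7z - 2)(5z - 9).

(3z + 5)(5z - 9)(7z - 2)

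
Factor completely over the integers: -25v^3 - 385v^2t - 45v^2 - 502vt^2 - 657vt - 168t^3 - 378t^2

Group: v(-25v^2 - 35vt - 45v - 12t^2 - 27t) + 14t(-25v^2 - 35vt - 45v - 12t^2 - 27t); both groups contain (-25v^2 - 35vt - 45v - 12t^2 - 27t), so (v + 14t) is a factor with cofactor -25v^2 - 35vt - 45v - 12t^2 - 27t.
The cofactor groups again: -25v^2 - 35vt - 45v - 12t^2 - 27t = -5v(5v + 3t) + (-4t - 9)(5v + 3t); both groups contain (5v + 3t), giving -(5v + 4t + 9)(5v + 3t).

-(v + 14t)(5v + 3t)(5v + 4t + 9)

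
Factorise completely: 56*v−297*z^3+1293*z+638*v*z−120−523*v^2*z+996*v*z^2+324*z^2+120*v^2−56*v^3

Group: 7*v*(−8*v^2−85*v*z+33*z^2−91*z+8) + (−9*z−15)*(−8*v^2−85*v*z+33*z^2−91*z+8); both groups contain (−8*v^2−85*v*z+33*z^2−91*z+8), so (7*v−9*z−15) is a factor with cofactor −8*v^2−85*v*z+33*z^2−91*z+8.
The cofactor groups again: −8*v^2−85*v*z+33*z^2−91*z+8 = −8*v*(v+11*z−1) + (3*z−8)*(v+11*z−1); both groups contain (v+11*z−1), giving −(8*v−3*z+8)*(v+11*z−1).

−(7*v−9*z−15)*(8*v−3*z+8)*(v+11*z−1)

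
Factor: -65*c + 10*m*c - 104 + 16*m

Group as (10*m*c + 16*m) + (-65*c - 104) = 2*m*(5*c + 8) - 13*(5*c + 8).
Both groups share the factor (5*c + 8).

(2*m - 13)*(5*c + 8)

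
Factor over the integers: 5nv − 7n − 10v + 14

Group as (5nv − 7n) + (−10v + 14) = n(5v − 7) − 2(5v − 7).
Both groups share the factor (5v − 7).

(5v − 7)(n − 2)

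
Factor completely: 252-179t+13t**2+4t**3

Among the possible rational roots, t = -9 is a root, giving the factor (t+9) and quotient 4t**2-23t+28.
The remaining quadratic factors as (4t-7)(t-4).

(4t-7)(t+9)(t-4)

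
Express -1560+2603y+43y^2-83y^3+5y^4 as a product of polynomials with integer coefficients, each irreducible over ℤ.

(5y-3)(y+5)(y-13)(y-8)

By the rational root theorem, y = 8 is a root, giving the factor (y-8) and quotient 5y^3-43y^2-301y+195.
Then y = 13 is a root, so (y-13) is a factor; dividing leaves 5y^2+22y-15.
The remaining quadratic factors as (y+5)(5y-3).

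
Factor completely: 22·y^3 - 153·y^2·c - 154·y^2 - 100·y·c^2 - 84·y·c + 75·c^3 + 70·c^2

(2·y - 15·c - 14)·(11·y - 5·c)·(y + c)

Group: 2·y·(11·y^2 + 6·y·c - 5·c^2) + (-15·c - 14)·(11·y^2 + 6·y·c - 5·c^2); both groups contain (11·y^2 + 6·y·c - 5·c^2), so (2·y - 15·c - 14) is a factor with cofactor 11·y^2 + 6·y·c - 5·c^2.
The cofactor groups again: 11·y^2 + 6·y·c - 5·c^2 = 11·y·(y + c) - 5·c·(y + c); both groups contain (y + c), giving (11·y - 5·c)·(y + c).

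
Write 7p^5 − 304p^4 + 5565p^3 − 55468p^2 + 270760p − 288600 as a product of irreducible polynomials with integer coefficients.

(7p − 10)(p − 13)(p − 15)(p^2 − 14p + 148)

Testing divisors of the constant over divisors of the leading coefficient, p = 10/7 is a root, so (7p − 10) divides it; the quotient is p^4 − 42p^3 + 735p^2 − 6874p + 28860.
Then p = 13 is a root, so (p − 13) is a factor; dividing leaves p^3 − 29p^2 + 358p − 2220.
Then p = 15 is a root, giving the factor (p − 15) and quotient p^2 − 14p + 148.
The quadratic p^2 − 14p + 148 has discriminant −396 < 0 and is irreducible over ℤ.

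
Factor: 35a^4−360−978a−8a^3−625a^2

By the rational root theorem, a = −4/7 is a root, so (7a+4) is a factor; dividing leaves 5a^3−4a^2−87a−90.
Then a = 5 is a root, so (a−5) divides it; the quotient is 5a^2+21a+18.
The remaining quadratic factors as (a+3)(5a+6).

(5a+6)(7a+4)(a+3)(a−5)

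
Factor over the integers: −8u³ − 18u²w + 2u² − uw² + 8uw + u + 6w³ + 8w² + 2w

−(2u − w − 1)(4u + 3w + 1)(u + 2w)

Group: 4u(−2u² − 3uw + u + 2w² + 2w) + (3w + 1)(−2u² − 3uw + u + 2w² + 2w); both groups contain (−2u² − 3uw + u + 2w² + 2w), so (4u + 3w + 1) is a factor with cofactor −2u² − 3uw + u + 2w² + 2w.
The cofactor groups again: −2u² − 3uw + u + 2w² + 2w = −u(2u − w − 1) − 2w(2u − w − 1); both groups contain (2u − w − 1), giving −(u + 2w)(2u − w − 1).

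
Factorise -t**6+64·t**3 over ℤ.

Pull out the common factor t**3, leaving -t**3+64.
Recognize a difference of cubes with the parts 4 and t.

-t**3·(t-4)·(t**2+4·t+16)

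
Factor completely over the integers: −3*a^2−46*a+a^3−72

Testing divisors of the constant over divisors of the leading coefficient, a = −4 is a root, so (a+4) divides it; the quotient is a^2−7*a−18.
The remaining quadratic factors as (a−9)(a+2).

(a+2)*(a+4)*(a−9)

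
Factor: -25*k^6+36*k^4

-k^4*(5*k+6)*(5*k-6)

Factor out k^4 first: what remains is -25*k^2+36.
Recognize a difference of squares with the parts 6 and 5*k.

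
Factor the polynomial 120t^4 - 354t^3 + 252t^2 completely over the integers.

Pull out the common factor 6t^2, then factor the remaining trinomial.

6t^2(4t - 7)(5t - 6)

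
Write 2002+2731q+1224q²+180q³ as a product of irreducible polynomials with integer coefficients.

Trying the rational-root candidates, q = -14/5 is a root, so (5q+14) divides it; the quotient is 36q²+144q+143.
The remaining quadratic factors as (6q+13)(6q+11).

(5q+14)(6q+11)(6q+13)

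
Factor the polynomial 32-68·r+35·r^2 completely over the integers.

Need a pair with product 35·32 = 1120 and sum -68: that's -40 and -28.
Split the middle term: 35·r^2-40·r - 28·r+32 = 5·r·(7·r-8) - 4·(7·r-8).

(5·r-4)·(7·r-8)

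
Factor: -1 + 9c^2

(3c + 1)(3c - 1)

Need a pair with product 9·(-1) = -9 and sum 0: that's -3 and 3.
Split the middle term: 9c^2 - 3c + 3c - 1 = 3c(3c - 1) + (3c - 1).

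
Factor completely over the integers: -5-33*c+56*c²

Need a pair with product 56·(-5) = -280 and sum -33: that's 7 and -40.
Split the middle term: 56*c²+7*c - 40*c-5 = 7*c*(8*c+1) - 5*(8*c+1).

(7*c-5)*(8*c+1)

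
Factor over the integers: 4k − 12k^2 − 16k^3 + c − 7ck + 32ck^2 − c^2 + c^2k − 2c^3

−(2c − k − 1)(c + 4k)(c − 4k + 1)

Group: c(−2c^2 + 9ck − c − 4k^2 − 3k + 1) + 4k(−2c^2 + 9ck − c − 4k^2 − 3k + 1); both groups contain (−2c^2 + 9ck − c − 4k^2 − 3k + 1), so (c + 4k) is a factor with cofactor −2c^2 + 9ck − c − 4k^2 − 3k + 1.
The cofactor groups again: −2c^2 + 9ck − c − 4k^2 − 3k + 1 = −c(2c − k − 1) + (4k − 1)(2c − k − 1); both groups contain (2c − k − 1), giving −(c − 4k + 1)(2c − k − 1).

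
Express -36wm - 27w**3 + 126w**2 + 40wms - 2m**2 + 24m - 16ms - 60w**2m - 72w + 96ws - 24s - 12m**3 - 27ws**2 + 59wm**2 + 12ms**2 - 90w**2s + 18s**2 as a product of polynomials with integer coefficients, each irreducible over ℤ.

-(9w - 4m - 6)(3w - m + s)(w + 3m + 3s - 4)

Group: w(-27w**2 + 21wm - 9ws + 18w - 4m**2 + 4ms - 6m + 6s) + (3m + 3s - 4)(-27w**2 + 21wm - 9ws + 18w - 4m**2 + 4ms - 6m + 6s); both groups contain (-27w**2 + 21wm - 9ws + 18w - 4m**2 + 4ms - 6m + 6s), so (w + 3m + 3s - 4) is a factor with cofactor -27w**2 + 21wm - 9ws + 18w - 4m**2 + 4ms - 6m + 6s.
The cofactor groups again: -27w**2 + 21wm - 9ws + 18w - 4m**2 + 4ms - 6m + 6s = -3w(9w - 4m - 6) + (m - s)(9w - 4m - 6); both groups contain (9w - 4m - 6), giving -(3w - m + s)(9w - 4m - 6).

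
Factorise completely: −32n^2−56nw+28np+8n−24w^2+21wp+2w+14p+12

−(4n+3w+2)(8n+8w−7p−6)

Group: −8n(4n+3w+2) + (−8w+7p+6)(4n+3w+2); both groups contain (4n+3w+2).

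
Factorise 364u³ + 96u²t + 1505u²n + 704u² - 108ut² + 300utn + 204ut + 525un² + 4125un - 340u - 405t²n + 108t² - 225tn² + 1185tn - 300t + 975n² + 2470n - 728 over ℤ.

(7u - 3t + 13)(4u + 15n - 4)(13u + 9t + 5n + 14)

Group: 4u(91u² + 24ut + 35un + 267u - 27t² - 15tn + 75t + 65n + 182) + (15n - 4)(91u² + 24ut + 35un + 267u - 27t² - 15tn + 75t + 65n + 182); both groups contain (91u² + 24ut + 35un + 267u - 27t² - 15tn + 75t + 65n + 182), so (4u + 15n - 4) is a factor with cofactor 91u² + 24ut + 35un + 267u - 27t² - 15tn + 75t + 65n + 182.
The cofactor groups again: 91u² + 24ut + 35un + 267u - 27t² - 15tn + 75t + 65n + 182 = 13u(7u - 3t + 13) + (9t + 5n + 14)(7u - 3t + 13); both groups contain (7u - 3t + 13), giving (13u + 9t + 5n + 14)(7u - 3t + 13).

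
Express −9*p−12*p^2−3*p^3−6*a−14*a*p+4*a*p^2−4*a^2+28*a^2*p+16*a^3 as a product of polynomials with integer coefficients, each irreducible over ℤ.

(2*a+3*p)*(2*a+p+1)*(4*a−p−3)

Group: 2*a*(8*a^2+10*a*p−6*a−3*p^2−9*p) + (p+1)*(8*a^2+10*a*p−6*a−3*p^2−9*p); both groups contain (8*a^2+10*a*p−6*a−3*p^2−9*p), so (2*a+p+1) is a factor with cofactor 8*a^2+10*a*p−6*a−3*p^2−9*p.
The cofactor groups again: 8*a^2+10*a*p−6*a−3*p^2−9*p = 4*a*(2*a+3*p) + (−p−3)*(2*a+3*p); both groups contain (2*a+3*p), giving (4*a−p−3)*(2*a+3*p).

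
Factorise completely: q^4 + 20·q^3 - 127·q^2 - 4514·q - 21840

(q + 13)·(q + 14)·(q + 8)·(q - 15)

By the rational root theorem, q = 15 is a root, so (q - 15) divides it; the quotient is q^3 + 35·q^2 + 398·q + 1456.
Then q = -14 is a root, giving the factor (q + 14) and quotient q^2 + 21·q + 104.
The remaining quadratic factors as (q + 13)(q + 8).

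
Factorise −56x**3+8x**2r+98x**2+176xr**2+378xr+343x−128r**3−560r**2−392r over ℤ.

−(2x−2r−7)(7x−8r)(4x+8r+7)

Group: 4x(−14x**2+30xr+49x−16r**2−56r) + (8r+7)(−14x**2+30xr+49x−16r**2−56r); both groups contain (−14x**2+30xr+49x−16r**2−56r), so (4x+8r+7) is a factor with cofactor −14x**2+30xr+49x−16r**2−56r.
The cofactor groups again: −14x**2+30xr+49x−16r**2−56r = −7x(2x−2r−7) + 8r(2x−2r−7); both groups contain (2x−2r−7), giving −(7x−8r)(2x−2r−7).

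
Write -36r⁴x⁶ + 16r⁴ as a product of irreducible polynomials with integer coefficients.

Factor out 4r⁴ first: what remains is -9x⁶ + 4.
Recognize a difference of squares with the parts 2 and 3x³.

-4r⁴(3x³ + 2)(3x³ - 2)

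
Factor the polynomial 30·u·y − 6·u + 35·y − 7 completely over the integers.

(5·y − 1)·(6·u + 7)

Group as (30·u·y − 6·u) + (35·y − 7) = 6·u·(5·y − 1) + 7·(5·y − 1).
Both groups share the factor (5·y − 1).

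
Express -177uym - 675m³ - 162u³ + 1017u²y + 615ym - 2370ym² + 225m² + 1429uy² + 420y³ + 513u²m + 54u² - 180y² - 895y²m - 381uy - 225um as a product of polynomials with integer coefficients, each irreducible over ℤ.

Group: 2u(-81u² - 99uy + 54um + 27u - 28y² + 69ym + 12y + 135m² - 45m) + (-15y - 5m)(-81u² - 99uy + 54um + 27u - 28y² + 69ym + 12y + 135m² - 45m); both groups contain (-81u² - 99uy + 54um + 27u - 28y² + 69ym + 12y + 135m² - 45m), so (2u - 15y - 5m) is a factor with cofactor -81u² - 99uy + 54um + 27u - 28y² + 69ym + 12y + 135m² - 45m.
The cofactor groups again: -81u² - 99uy + 54um + 27u - 28y² + 69ym + 12y + 135m² - 45m = -9u(9u + 7y + 9m - 3) + (-4y + 15m)(9u + 7y + 9m - 3); both groups contain (9u + 7y + 9m - 3), giving -(9u + 4y - 15m)(9u + 7y + 9m - 3).

-(9u + 4y - 15m)(2u - 15y - 5m)(9u + 7y + 9m - 3)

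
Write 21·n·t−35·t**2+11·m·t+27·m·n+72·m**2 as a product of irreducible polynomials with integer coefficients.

(8·m+3·n−5·t)·(9·m+7·t)

Group: 9·m·(8·m+3·n−5·t) + 7·t·(8·m+3·n−5·t); both groups contain (8·m+3·n−5·t).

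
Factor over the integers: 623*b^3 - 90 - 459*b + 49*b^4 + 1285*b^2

(7*b + 1)*(7*b - 3)*(b + 10)*(b + 3)

By the rational root theorem, b = 3/7 is a root, so (7*b - 3) divides it; the quotient is 7*b^3 + 92*b^2 + 223*b + 30.
Next, b = -10 is a root, so (b + 10) is a factor; dividing leaves 7*b^2 + 22*b + 3.
The remaining quadratic factors as (b + 3)(7*b + 1).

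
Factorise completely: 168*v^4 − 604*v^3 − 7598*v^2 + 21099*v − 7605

(2*v + 13)*(2*v − 15)*(6*v − 13)*(7*v − 3)

By the rational root theorem, v = −13/2 is a root, so (2*v + 13) divides it; the quotient is 84*v^3 − 848*v^2 + 1713*v − 585.
Then v = 3/7 is a root, giving the factor (7*v − 3) and quotient 12*v^2 − 116*v + 195.
The remaining quadratic factors as (6*v − 13)(2*v − 15).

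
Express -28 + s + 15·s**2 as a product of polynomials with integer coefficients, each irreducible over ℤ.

Need a pair with product 15·(-28) = -420 and sum 1: that's -20 and 21.
Split the middle term: 15·s**2 - 20·s + 21·s - 28 = 5·s·(3·s - 4) + 7·(3·s - 4).

(3·s - 4)·(5·s + 7)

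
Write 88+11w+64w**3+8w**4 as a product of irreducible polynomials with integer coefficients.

(w+8)(8w**3+11)

Group as (8w**4+11w) + (64w**3+88) = w(8w**3+11) + 8(8w**3+11).
Both groups share the factor (8w**3+11).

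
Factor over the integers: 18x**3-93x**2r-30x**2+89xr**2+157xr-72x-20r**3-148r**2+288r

(x-4r)(6x-5r+8)(3x-r-9)

Group: 3x(6x**2-29xr+8x+20r**2-32r) + (-r-9)(6x**2-29xr+8x+20r**2-32r); both groups contain (6x**2-29xr+8x+20r**2-32r), so (3x-r-9) is a factor with cofactor 6x**2-29xr+8x+20r**2-32r.
The cofactor groups again: 6x**2-29xr+8x+20r**2-32r = x(6x-5r+8) - 4r(6x-5r+8); both groups contain (6x-5r+8), giving (x-4r)(6x-5r+8).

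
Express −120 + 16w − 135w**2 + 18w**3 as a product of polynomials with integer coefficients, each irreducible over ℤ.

Group as (18w**3 + 16w) + (−135w**2 − 120) = 2w(9w**2 + 8) − 15(9w**2 + 8).
Both groups share the factor (9w**2 + 8).

(2w − 15)(9w**2 + 8)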